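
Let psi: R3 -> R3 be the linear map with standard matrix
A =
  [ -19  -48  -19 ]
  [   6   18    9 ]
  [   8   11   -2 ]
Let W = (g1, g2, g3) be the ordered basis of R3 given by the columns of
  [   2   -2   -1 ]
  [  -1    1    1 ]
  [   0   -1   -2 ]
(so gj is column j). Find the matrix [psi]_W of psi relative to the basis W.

Let P have columns g1, ..., g3. Then [psi]_W = P^(-1) A P.
Here det P = 1, so P^(-1) is integer; computing A P first and then P^(-1)(A P) gives [[3, 3, 2], [-1, -3, -1], [-2, 3, -3]].

[[3, 3, 2], [-1, -3, -1], [-2, 3, -3]]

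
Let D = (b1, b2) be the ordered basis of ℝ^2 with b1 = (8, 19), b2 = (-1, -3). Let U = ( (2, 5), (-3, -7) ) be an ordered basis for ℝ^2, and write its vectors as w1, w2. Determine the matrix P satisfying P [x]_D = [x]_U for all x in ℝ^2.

Column j of P is [bj]_U, since P maps D-coordinates to U-coordinates.
Expressing b1 in U: b1 = w1 - 2w2, so column 1 of P is (1, -2).
Doing the same for each bj gives P = [[1, -2], [-2, -1]].

[[1, -2], [-2, -1]]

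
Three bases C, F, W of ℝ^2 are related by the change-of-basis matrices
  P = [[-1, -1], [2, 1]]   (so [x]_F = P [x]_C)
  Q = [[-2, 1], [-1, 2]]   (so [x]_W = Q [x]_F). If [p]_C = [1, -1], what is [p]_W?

Composing the changes, [p]_W = Q P [p]_C.
Q P = [[4, 3], [5, 3]]; applying this to [1, -1] gives [1, 2].

[1, 2]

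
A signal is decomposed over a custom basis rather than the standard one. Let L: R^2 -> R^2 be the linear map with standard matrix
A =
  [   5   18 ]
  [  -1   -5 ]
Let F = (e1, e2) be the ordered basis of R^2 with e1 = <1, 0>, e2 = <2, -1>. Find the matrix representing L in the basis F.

[[3, -2], [1, -3]]

Let P have columns e1, e2. Then [L]_F = P^(-1) A P.
Here det P = -1, so P^(-1) is integer; computing A P first and then P^(-1)(A P) gives [[3, -2], [1, -3]].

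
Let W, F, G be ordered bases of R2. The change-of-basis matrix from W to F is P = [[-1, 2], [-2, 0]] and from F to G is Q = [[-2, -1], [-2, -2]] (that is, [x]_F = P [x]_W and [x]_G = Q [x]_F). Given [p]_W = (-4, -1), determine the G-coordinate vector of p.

(-12, -20)

Composing the changes, [p]_G = Q P [p]_W.
Q P = [[4, -4], [6, -4]]; applying this to (-4, -1) gives (-12, -20).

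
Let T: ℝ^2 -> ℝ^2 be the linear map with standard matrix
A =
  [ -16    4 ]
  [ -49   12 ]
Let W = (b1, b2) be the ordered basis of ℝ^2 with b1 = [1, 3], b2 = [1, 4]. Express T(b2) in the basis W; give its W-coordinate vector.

Column 2 of [T]_W is the W-coordinate vector of T(b2).
In standard coordinates T(b2) = A b2 = [0, -1].
Converting to W: [0, -1] = b1 - b2, so the coordinate vector is [1, -1].

[1, -1]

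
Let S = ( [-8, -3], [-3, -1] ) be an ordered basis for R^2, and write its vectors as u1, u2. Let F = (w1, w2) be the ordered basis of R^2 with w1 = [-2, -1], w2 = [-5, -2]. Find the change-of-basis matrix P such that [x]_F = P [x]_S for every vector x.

[[-1, -1], [2, 1]]

Column j of P is [uj]_F, since P maps S-coordinates to F-coordinates.
Expressing u1 in F: u1 = -w1 + 2w2, so column 1 of P is [-1, 2].
Doing the same for each uj gives P = [[-1, -1], [2, 1]].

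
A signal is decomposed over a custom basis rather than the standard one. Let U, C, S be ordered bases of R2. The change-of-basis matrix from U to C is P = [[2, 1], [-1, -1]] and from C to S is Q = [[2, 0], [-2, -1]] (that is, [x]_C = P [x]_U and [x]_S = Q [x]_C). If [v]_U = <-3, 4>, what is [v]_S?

Apply P to get C-coordinates <-2, -1>, then Q to get S-coordinates.
The result is [v]_S = <-4, 5>.

<-4, 5>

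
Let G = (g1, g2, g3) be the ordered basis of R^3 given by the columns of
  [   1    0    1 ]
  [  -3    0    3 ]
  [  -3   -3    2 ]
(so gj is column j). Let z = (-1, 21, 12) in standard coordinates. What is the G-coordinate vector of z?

[z]_G is the unique c with M c = z, where M has columns g1, ..., g3.
Gaussian elimination on [M | z] yields c = (-4, 2, 3).
Check: -4g1 + 2g2 + 3g3 = (-1, 21, 12).

(-4, 2, 3)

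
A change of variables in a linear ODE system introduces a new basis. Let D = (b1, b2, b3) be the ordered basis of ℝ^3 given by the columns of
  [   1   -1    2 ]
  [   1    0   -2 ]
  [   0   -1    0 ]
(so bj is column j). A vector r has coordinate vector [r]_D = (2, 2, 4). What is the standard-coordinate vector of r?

By definition r = 2b1 + 2b2 + 4b3.
Summing componentwise gives (8, -6, -2).

(8, -6, -2)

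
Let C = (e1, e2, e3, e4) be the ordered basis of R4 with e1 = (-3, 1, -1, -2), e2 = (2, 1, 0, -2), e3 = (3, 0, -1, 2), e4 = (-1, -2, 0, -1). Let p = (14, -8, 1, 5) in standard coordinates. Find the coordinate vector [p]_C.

(-3, 1, 2, 3)

We seek scalars with c_1 e1 + ... + c_4 e4 = p; equivalently solve M c = p where the columns of M are e1, ..., e4.
Solving this 4x4 system gives c = (-3, 1, 2, 3).
Check: -3e1 + e2 + 2e3 + 3e4 = (14, -8, 1, 5).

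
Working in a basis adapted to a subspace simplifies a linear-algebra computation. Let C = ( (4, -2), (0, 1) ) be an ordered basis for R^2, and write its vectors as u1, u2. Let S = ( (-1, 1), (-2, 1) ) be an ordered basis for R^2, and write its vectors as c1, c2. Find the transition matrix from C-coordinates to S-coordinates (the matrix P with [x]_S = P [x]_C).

[[0, 2], [-2, -1]]

Let M have columns uj and N have columns cj. Then for every x, N [x]_S = x = M [x]_C, so P = N^(-1) M.
Since det N = 1, N^(-1) has integer entries; multiplying gives P = [[0, 2], [-2, -1]].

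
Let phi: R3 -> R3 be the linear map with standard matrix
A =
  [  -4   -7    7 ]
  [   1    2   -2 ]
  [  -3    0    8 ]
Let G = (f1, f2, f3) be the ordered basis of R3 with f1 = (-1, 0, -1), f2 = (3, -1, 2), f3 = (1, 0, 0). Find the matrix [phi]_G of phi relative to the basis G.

[[3, -1, 1], [-1, 3, -1], [3, -1, 0]]

Let P have columns f1, ..., f3. Then [phi]_G = P^(-1) A P.
Here det P = -1, so P^(-1) is integer; computing A P first and then P^(-1)(A P) gives [[3, -1, 1], [-1, 3, -1], [3, -1, 0]].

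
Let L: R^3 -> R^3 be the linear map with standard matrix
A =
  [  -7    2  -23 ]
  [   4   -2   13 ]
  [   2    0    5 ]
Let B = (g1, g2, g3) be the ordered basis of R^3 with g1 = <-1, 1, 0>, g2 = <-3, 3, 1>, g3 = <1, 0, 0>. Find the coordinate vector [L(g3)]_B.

Compute L(g3) = A g3 = <-7, 4, 2> in standard coordinates.
Then write this in B-coordinates: solve for y in y_1 g1 + ... + y_3 g3 = <-7, 4, 2>.
This gives y = <-2, 2, -3>, which is column 3 of [L]_B.

<-2, 2, -3>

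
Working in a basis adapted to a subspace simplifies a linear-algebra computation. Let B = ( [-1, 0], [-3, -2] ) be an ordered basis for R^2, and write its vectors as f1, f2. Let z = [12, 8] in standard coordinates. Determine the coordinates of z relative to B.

[0, -4]

[z]_B is the unique c with M c = z, where M has columns f1, f2.
System: -c_1 - 3c_2 = 12, 0c_1 - 2c_2 = 8; solving gives c_1 = 0, c_2 = -4.
Check: 0·f1 - 4f2 = [12, 8].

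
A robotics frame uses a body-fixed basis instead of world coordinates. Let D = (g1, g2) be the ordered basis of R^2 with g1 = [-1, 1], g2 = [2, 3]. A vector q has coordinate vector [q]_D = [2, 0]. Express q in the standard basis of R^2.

The coordinates say q = 2g1 + 0·g2; adding the scaled basis vectors gives [-2, 2].

[-2, 2]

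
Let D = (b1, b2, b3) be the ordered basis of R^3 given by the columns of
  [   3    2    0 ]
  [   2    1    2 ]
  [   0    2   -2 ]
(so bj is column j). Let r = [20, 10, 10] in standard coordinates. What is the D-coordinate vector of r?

[4, 4, -1]

We seek scalars with c_1 b1 + ... + c_3 b3 = r; equivalently solve M c = r where the columns of M are b1, ..., b3.
Gaussian elimination on [M | r] yields c = (4, 4, -1).
Check: 4b1 + 4b2 - b3 = [20, 10, 10].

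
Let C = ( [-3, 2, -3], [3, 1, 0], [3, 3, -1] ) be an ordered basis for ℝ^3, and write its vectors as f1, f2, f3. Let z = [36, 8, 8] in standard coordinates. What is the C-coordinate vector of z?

Write z = c_1 f1 + ... + c_3 f3 and solve for the c_i.
Solving this 3x3 system gives c = (-4, 4, 4).
Check: -4f1 + 4f2 + 4f3 = [36, 8, 8].

[-4, 4, 4]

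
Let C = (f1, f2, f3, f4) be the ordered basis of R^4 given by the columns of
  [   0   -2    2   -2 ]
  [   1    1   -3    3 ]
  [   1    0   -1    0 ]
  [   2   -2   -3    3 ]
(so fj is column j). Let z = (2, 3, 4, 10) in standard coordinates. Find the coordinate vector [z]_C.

(4, -1, 0, 0)

[z]_C is the unique c with M c = z, where M has columns f1, ..., f4.
Row-reducing the augmented matrix [M | z] gives c = (4, -1, 0, 0).
Check: 4f1 - f2 + 0·f3 + 0·f4 = (2, 3, 4, 10).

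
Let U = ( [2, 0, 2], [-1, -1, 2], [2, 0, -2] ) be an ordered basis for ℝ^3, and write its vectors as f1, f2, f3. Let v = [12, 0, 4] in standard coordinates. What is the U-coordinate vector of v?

Write v = c_1 f1 + ... + c_3 f3 and solve for the c_i.
Row-reducing the augmented matrix [M | v] gives c = (4, 0, 2).
Check: 4f1 + 0·f2 + 2f3 = [12, 0, 4].

[4, 0, 2]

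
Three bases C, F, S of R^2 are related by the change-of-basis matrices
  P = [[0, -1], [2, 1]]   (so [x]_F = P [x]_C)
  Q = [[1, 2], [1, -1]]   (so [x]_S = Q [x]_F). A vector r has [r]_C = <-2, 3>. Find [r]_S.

Apply P to get F-coordinates <-3, -1>, then Q to get S-coordinates.
The result is [r]_S = <-5, -2>.

<-5, -2>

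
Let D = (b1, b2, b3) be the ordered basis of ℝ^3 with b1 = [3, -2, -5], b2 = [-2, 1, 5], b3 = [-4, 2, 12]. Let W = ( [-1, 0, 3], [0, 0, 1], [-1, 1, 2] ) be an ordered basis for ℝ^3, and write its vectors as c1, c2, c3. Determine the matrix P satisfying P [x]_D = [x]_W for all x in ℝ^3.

[[-1, 1, 2], [2, 0, 2], [-2, 1, 2]]

Let M have columns bj and N have columns cj. Then for every x, N [x]_W = x = M [x]_D, so P = N^(-1) M.
Since det N = 1, N^(-1) has integer entries; multiplying gives P = [[-1, 1, 2], [2, 0, 2], [-2, 1, 2]].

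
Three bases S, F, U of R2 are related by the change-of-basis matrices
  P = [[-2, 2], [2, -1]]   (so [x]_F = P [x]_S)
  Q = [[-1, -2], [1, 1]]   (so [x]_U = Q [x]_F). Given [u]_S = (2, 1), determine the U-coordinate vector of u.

Composing the changes, [u]_U = Q P [u]_S.
Q P = [[-2, 0], [0, 1]]; applying this to (2, 1) gives (-4, 1).

(-4, 1)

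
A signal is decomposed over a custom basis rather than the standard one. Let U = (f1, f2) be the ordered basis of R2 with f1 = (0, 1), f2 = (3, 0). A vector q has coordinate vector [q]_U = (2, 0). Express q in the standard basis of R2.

(0, 2)

q = M [q]_U, where M has columns f1, f2.
Carrying out the matrix-vector product, q = (0, 2).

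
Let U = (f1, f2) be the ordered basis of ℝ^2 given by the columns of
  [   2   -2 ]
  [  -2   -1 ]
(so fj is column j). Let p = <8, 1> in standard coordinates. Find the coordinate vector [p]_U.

[p]_U is the unique c with M c = p, where M has columns f1, f2.
System: 2c_1 - 2c_2 = 8, -2c_1 - c_2 = 1; solving gives c_1 = 1, c_2 = -3.
Check: f1 - 3f2 = <8, 1>.

<1, -3>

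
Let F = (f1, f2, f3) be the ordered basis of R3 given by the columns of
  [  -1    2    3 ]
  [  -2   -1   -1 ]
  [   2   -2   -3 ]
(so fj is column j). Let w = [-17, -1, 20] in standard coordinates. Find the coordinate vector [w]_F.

[3, -1, -4]

We seek scalars with c_1 f1 + ... + c_3 f3 = w; equivalently solve M c = w where the columns of M are f1, ..., f3.
Gaussian elimination on [M | w] yields c = (3, -1, -4).
Check: 3f1 - f2 - 4f3 = [-17, -1, 20].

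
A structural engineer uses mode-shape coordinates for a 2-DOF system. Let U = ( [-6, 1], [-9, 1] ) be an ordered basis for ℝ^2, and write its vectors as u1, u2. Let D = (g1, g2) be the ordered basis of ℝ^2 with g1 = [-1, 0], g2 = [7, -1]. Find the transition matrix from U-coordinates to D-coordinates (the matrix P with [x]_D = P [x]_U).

[[-1, 2], [-1, -1]]

Take x = uj: its U-coordinates are the j-th standard unit vector, so P e_j — column j of P — equals [uj]_D.
u1 = -g1 - g2, giving column 1 = [-1, -1]; repeating for each j gives P = [[-1, 2], [-1, -1]].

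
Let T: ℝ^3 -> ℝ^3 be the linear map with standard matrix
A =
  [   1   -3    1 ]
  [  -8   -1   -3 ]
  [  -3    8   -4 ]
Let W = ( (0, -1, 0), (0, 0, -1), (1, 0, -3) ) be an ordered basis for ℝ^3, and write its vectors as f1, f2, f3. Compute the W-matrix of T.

[[-1, -3, -1], [-1, -1, -3], [3, -1, -2]]

With P the matrix whose columns are f1, ..., f3, [T]_W = P^(-1) A P.
Column by column: T(f1) = A f1 = (3, 1, -8); its W-coordinates (-1, -1, 3) give column 1.
Continuing for each basis vector yields [T]_W = [[-1, -3, -1], [-1, -1, -3], [3, -1, -2]].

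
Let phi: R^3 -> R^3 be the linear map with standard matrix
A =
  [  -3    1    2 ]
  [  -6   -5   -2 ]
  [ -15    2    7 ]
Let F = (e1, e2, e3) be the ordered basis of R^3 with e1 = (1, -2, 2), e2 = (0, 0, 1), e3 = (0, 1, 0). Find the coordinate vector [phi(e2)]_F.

(2, 3, 2)

Compute phi(e2) = A e2 = (2, -2, 7) in standard coordinates.
Then write this in F-coordinates: solve for y in y_1 e1 + ... + y_3 e3 = (2, -2, 7).
This gives y = (2, 3, 2), which is column 2 of [phi]_F.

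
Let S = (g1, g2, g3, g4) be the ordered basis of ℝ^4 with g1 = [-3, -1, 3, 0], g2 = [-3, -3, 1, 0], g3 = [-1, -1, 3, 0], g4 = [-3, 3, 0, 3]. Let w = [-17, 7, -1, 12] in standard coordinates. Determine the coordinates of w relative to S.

We seek scalars with c_1 g1 + ... + c_4 g4 = w; equivalently solve M c = w where the columns of M are g1, ..., g4.
Row-reducing the augmented matrix [M | w] gives c = (0, 2, -1, 4).
Check: 0·g1 + 2g2 - g3 + 4g4 = [-17, 7, -1, 12].

[0, 2, -1, 4]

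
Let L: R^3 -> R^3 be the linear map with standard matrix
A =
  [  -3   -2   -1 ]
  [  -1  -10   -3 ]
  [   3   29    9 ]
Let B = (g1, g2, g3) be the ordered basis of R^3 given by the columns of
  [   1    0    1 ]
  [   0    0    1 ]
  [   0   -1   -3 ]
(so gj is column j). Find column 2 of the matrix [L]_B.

Column 2 of [L]_B is the B-coordinate vector of L(g2).
In standard coordinates L(g2) = A g2 = (1, 3, -9).
Converting to B: (1, 3, -9) = -2g1 + 0·g2 + 3g3, so the coordinate vector is (-2, 0, 3).

(-2, 0, 3)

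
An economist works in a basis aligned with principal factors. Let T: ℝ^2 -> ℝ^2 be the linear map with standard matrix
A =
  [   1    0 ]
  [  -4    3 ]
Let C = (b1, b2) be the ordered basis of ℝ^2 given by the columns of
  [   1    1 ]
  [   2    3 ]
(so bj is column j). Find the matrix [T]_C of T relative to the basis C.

The j-th column of [T]_C is [T(bj)]_C.
T(b1) = A b1 = (1, 2) = b1 + 0·b2, so column 1 is (1, 0).
Repeating for b2 and assembling the columns gives [[1, -2], [0, 3]].

[[1, -2], [0, 3]]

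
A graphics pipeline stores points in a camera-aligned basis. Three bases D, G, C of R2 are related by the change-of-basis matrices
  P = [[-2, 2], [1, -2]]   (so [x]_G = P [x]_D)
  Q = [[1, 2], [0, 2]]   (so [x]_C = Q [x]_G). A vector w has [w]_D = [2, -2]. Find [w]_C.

Apply P to get G-coordinates [-8, 6], then Q to get C-coordinates.
The result is [w]_C = [4, 12].

[4, 12]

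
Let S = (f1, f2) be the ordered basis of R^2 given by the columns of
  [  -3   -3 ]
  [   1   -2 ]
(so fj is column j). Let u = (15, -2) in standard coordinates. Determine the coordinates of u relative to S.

(-4, -1)

Write u = c_1 f1 + c_2 f2 and solve for the c_i.
System: -3c_1 - 3c_2 = 15, c_1 - 2c_2 = -2; solving gives c_1 = -4, c_2 = -1.
Check: -4f1 - f2 = (15, -2).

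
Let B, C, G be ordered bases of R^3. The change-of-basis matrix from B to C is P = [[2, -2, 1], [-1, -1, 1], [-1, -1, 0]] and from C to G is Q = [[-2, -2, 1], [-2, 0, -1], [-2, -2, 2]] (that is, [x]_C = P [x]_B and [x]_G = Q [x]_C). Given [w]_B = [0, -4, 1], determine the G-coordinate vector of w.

Apply P to get C-coordinates [9, 5, 4], then Q to get G-coordinates.
The result is [w]_G = [-24, -22, -20].

[-24, -22, -20]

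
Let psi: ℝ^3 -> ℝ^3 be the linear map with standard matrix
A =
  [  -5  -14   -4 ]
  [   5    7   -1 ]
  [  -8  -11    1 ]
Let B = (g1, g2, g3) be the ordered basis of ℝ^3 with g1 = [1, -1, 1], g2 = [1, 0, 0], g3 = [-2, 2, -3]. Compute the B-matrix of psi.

Let P have columns g1, ..., g3. Then [psi]_B = P^(-1) A P.
Here det P = -1, so P^(-1) is integer; computing A P first and then P^(-1)(A P) gives [[1, 1, -3], [2, 0, 1], [-1, 3, 2]].

[[1, 1, -3], [2, 0, 1], [-1, 3, 2]]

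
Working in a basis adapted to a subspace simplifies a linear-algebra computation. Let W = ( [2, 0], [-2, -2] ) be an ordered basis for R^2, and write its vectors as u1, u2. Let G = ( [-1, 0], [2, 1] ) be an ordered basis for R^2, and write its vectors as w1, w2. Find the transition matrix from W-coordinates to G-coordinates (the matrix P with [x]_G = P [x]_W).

[[-2, -2], [0, -2]]

Take x = uj: its W-coordinates are the j-th standard unit vector, so P e_j — column j of P — equals [uj]_G.
u1 = -2w1 + 0·w2, giving column 1 = [-2, 0]; repeating for each j gives P = [[-2, -2], [0, -2]].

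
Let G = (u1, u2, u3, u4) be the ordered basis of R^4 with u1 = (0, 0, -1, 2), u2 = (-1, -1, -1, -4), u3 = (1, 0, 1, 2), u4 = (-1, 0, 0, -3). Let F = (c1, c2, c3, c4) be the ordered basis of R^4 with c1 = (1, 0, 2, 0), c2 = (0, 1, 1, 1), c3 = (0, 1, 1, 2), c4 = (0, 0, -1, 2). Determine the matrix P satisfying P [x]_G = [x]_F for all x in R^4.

Column j of P is [uj]_F, since P maps G-coordinates to F-coordinates.
Expressing u1 in F: u1 = 0·c1 + 0·c2 + 0·c3 + c4, so column 1 of P is (0, 0, 0, 1).
Doing the same for each uj gives P = [[0, -1, 1, -1], [0, -2, 0, -1], [0, 1, 0, 1], [1, -2, 1, -2]].

[[0, -1, 1, -1], [0, -2, 0, -1], [0, 1, 0, 1], [1, -2, 1, -2]]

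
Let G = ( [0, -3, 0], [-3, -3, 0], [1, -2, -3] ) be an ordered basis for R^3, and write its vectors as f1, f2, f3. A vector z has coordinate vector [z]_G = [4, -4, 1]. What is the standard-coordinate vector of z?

[13, -2, -3]

z = M [z]_G, where M has columns f1, ..., f3.
Carrying out the matrix-vector product, z = [13, -2, -3].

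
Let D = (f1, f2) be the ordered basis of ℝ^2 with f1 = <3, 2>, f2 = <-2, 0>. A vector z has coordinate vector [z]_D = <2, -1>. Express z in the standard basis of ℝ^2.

The coordinates say z = 2f1 - f2; adding the scaled basis vectors gives <8, 4>.

<8, 4>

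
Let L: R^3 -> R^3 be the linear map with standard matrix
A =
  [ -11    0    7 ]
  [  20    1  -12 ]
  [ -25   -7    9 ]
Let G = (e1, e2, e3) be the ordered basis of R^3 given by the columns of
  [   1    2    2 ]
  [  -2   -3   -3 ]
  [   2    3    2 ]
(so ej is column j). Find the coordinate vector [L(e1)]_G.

(3, 1, -1)

Column 1 of [L]_G is the G-coordinate vector of L(e1).
In standard coordinates L(e1) = A e1 = (3, -6, 7).
Converting to G: (3, -6, 7) = 3e1 + e2 - e3, so the coordinate vector is (3, 1, -1).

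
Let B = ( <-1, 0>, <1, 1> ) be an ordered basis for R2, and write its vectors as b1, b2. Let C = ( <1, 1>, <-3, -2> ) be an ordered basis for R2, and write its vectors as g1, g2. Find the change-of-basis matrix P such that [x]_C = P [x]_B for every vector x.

[[2, 1], [1, 0]]

Let M have columns bj and N have columns gj. Then for every x, N [x]_C = x = M [x]_B, so P = N^(-1) M.
Since det N = 1, N^(-1) has integer entries; multiplying gives P = [[2, 1], [1, 0]].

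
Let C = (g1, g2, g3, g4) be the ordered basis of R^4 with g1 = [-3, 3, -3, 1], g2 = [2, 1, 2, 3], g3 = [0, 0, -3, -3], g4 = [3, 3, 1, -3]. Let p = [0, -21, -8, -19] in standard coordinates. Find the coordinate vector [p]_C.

[-4, -3, 4, -2]

[p]_C is the unique c with M c = p, where M has columns g1, ..., g4.
Row-reducing the augmented matrix [M | p] gives c = (-4, -3, 4, -2).
Check: -4g1 - 3g2 + 4g3 - 2g4 = [0, -21, -8, -19].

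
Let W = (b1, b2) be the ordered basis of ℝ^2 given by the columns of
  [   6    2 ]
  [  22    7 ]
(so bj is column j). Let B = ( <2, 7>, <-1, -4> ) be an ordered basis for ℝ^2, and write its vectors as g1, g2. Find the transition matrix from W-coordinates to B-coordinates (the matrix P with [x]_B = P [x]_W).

[[2, 1], [-2, 0]]

Column j of P is [bj]_B, since P maps W-coordinates to B-coordinates.
Expressing b1 in B: b1 = 2g1 - 2g2, so column 1 of P is <2, -2>.
Doing the same for each bj gives P = [[2, 1], [-2, 0]].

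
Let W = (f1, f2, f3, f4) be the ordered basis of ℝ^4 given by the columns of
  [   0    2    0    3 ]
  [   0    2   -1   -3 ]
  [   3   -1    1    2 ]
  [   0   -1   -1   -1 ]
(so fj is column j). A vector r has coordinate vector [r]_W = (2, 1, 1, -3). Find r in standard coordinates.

The coordinates say r = 2f1 + f2 + f3 - 3f4; adding the scaled basis vectors gives (-7, 10, 0, 1).

(-7, 10, 0, 1)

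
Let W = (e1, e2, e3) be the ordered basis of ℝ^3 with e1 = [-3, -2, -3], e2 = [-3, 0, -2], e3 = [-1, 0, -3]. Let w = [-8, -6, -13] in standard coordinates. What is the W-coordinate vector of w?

[w]_W is the unique c with M c = w, where M has columns e1, ..., e3.
Row-reducing the augmented matrix [M | w] gives c = (3, -1, 2).
Check: 3e1 - e2 + 2e3 = [-8, -6, -13].

[3, -1, 2]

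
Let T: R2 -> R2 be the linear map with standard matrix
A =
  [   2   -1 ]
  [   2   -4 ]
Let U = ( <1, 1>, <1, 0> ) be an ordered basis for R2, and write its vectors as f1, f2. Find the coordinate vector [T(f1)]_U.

Column 1 of [T]_U is the U-coordinate vector of T(f1).
In standard coordinates T(f1) = A f1 = <1, -2>.
Converting to U: <1, -2> = -2f1 + 3f2, so the coordinate vector is <-2, 3>.

<-2, 3>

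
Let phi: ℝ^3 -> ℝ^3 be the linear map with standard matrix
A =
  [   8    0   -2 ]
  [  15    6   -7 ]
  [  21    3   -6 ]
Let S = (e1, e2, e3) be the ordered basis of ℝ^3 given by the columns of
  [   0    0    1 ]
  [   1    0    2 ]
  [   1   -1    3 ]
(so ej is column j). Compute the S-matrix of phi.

[[3, 3, 2], [0, 3, -1], [-2, 2, 2]]

Let P have columns e1, ..., e3. Then [phi]_S = P^(-1) A P.
Here det P = -1, so P^(-1) is integer; computing A P first and then P^(-1)(A P) gives [[3, 3, 2], [0, 3, -1], [-2, 2, 2]].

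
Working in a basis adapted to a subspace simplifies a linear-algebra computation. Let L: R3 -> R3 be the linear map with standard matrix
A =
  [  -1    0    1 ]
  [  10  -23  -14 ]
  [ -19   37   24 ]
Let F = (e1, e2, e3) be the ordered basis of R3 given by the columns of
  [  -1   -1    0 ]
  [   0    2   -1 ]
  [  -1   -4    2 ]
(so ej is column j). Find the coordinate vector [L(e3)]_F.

<-1, -1, 3>

Compute L(e3) = A e3 = <2, -5, 11> in standard coordinates.
Then write this in F-coordinates: solve for y in y_1 e1 + ... + y_3 e3 = <2, -5, 11>.
This gives y = <-1, -1, 3>, which is column 3 of [L]_F.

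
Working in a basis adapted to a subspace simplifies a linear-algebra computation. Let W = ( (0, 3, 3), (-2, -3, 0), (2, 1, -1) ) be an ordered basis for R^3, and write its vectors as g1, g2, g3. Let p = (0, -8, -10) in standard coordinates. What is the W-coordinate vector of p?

(-4, -2, -2)

Write p = c_1 g1 + ... + c_3 g3 and solve for the c_i.
Solving this 3x3 system gives c = (-4, -2, -2).
Check: -4g1 - 2g2 - 2g3 = (0, -8, -10).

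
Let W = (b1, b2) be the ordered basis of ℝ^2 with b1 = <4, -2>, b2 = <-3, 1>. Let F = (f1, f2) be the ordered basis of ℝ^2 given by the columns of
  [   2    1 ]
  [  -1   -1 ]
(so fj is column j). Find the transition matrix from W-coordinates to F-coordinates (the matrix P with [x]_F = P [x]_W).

[[2, -2], [0, 1]]

Let M have columns bj and N have columns fj. Then for every x, N [x]_F = x = M [x]_W, so P = N^(-1) M.
Since det N = -1, N^(-1) has integer entries; multiplying gives P = [[2, -2], [0, 1]].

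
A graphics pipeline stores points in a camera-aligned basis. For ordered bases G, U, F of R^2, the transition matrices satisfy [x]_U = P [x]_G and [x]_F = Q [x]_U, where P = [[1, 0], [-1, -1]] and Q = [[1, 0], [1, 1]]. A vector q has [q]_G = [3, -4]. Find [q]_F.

[3, 4]

Composing the changes, [q]_F = Q P [q]_G.
Q P = [[1, 0], [0, -1]]; applying this to [3, -4] gives [3, 4].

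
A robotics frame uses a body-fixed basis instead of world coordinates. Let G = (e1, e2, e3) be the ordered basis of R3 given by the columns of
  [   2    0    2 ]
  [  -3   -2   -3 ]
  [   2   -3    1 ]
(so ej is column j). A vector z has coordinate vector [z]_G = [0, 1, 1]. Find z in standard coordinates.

z = M [z]_G, where M has columns e1, ..., e3.
Carrying out the matrix-vector product, z = [2, -5, -2].

[2, -5, -2]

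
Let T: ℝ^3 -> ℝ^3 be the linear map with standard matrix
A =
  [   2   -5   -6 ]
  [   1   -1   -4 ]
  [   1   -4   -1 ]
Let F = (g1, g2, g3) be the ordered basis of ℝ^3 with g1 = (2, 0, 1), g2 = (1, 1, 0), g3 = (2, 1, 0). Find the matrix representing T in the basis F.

The j-th column of [T]_F is [T(gj)]_F.
T(g1) = A g1 = (-2, -2, 1) = g1 + 0·g2 - 2g3, so column 1 is (1, 0, -2).
Repeating for g2, g3 and assembling the columns gives [[1, -3, -2], [0, -3, -1], [-2, 3, 2]].

[[1, -3, -2], [0, -3, -1], [-2, 3, 2]]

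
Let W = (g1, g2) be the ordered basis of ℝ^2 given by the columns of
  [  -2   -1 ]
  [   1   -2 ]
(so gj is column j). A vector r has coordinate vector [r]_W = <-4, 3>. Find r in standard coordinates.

<5, -10>

By definition r = -4g1 + 3g2.
Summing componentwise gives <5, -10>.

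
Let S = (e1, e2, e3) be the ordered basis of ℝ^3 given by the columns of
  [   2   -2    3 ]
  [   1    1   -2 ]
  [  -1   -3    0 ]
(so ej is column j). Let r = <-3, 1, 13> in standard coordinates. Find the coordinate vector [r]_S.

<-1, -4, -3>

Write r = c_1 e1 + ... + c_3 e3 and solve for the c_i.
Gaussian elimination on [M | r] yields c = (-1, -4, -3).
Check: -e1 - 4e2 - 3e3 = <-3, 1, 13>.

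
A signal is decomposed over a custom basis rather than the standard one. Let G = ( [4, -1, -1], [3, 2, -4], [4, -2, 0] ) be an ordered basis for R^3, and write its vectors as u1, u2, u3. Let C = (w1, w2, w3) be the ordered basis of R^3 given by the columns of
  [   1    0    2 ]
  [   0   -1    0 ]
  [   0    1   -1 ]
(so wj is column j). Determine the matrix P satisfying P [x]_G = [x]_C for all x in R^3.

Take x = uj: its G-coordinates are the j-th standard unit vector, so P e_j — column j of P — equals [uj]_C.
u1 = 0·w1 + w2 + 2w3, giving column 1 = [0, 1, 2]; repeating for each j gives P = [[0, -1, 0], [1, -2, 2], [2, 2, 2]].

[[0, -1, 0], [1, -2, 2], [2, 2, 2]]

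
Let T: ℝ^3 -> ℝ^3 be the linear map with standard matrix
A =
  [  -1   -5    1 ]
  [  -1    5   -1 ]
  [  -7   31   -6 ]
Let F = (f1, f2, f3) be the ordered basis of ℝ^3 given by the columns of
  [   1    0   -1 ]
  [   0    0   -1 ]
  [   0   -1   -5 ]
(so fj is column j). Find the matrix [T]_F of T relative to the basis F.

The j-th column of [T]_F is [T(fj)]_F.
T(f1) = A f1 = <-1, -1, -7> = 0·f1 + 2f2 + f3, so column 1 is <0, 2, 1>.
Repeating for f2, f3 and assembling the columns gives [[0, -2, 0], [2, -1, -1], [1, -1, -1]].

[[0, -2, 0], [2, -1, -1], [1, -1, -1]]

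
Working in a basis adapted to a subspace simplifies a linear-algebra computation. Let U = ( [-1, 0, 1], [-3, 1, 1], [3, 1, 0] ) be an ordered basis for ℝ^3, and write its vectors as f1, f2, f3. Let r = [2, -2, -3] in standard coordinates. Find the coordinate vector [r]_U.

[r]_U is the unique c with M c = r, where M has columns f1, ..., f3.
Gaussian elimination on [M | r] yields c = (-2, -1, -1).
Check: -2f1 - f2 - f3 = [2, -2, -3].

[-2, -1, -1]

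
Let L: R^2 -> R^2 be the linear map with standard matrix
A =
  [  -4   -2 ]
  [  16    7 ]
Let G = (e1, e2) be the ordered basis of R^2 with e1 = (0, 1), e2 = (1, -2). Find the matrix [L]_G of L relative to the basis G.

[[3, 2], [-2, 0]]

Let P have columns e1, e2. Then [L]_G = P^(-1) A P.
Here det P = -1, so P^(-1) is integer; computing A P first and then P^(-1)(A P) gives [[3, 2], [-2, 0]].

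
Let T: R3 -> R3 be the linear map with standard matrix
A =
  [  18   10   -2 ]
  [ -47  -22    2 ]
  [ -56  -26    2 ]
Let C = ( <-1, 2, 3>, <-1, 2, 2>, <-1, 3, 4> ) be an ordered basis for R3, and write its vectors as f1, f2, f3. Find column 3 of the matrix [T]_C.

<0, -1, -3>

Compute T(f3) = A f3 = <4, -11, -14> in standard coordinates.
Then write this in C-coordinates: solve for y in y_1 f1 + ... + y_3 f3 = <4, -11, -14>.
This gives y = <0, -1, -3>, which is column 3 of [T]_C.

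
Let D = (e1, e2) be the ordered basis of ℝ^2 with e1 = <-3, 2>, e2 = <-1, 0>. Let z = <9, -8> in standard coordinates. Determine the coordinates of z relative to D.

<-4, 3>

We seek scalars with c_1 e1 + c_2 e2 = z; equivalently solve M c = z where the columns of M are e1, e2.
System: -3c_1 - c_2 = 9, 2c_1 + 0c_2 = -8; solving gives c_1 = -4, c_2 = 3.
Check: -4e1 + 3e2 = <9, -8>.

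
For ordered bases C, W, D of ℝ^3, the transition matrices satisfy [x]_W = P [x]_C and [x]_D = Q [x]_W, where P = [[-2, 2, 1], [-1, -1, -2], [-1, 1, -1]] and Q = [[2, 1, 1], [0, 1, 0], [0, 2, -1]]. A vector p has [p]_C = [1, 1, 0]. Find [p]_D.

[-2, -2, -4]

First [p]_W = P [p]_C = [0, -2, 0].
Then [p]_D = Q [p]_W = [-2, -2, -4].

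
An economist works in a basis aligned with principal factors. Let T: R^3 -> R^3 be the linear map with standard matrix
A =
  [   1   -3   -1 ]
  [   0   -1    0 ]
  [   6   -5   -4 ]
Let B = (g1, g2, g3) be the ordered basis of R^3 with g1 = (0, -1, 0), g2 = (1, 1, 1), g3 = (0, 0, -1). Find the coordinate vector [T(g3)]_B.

Column 3 of [T]_B is the B-coordinate vector of T(g3).
In standard coordinates T(g3) = A g3 = (1, 0, 4).
Converting to B: (1, 0, 4) = g1 + g2 - 3g3, so the coordinate vector is (1, 1, -3).

(1, 1, -3)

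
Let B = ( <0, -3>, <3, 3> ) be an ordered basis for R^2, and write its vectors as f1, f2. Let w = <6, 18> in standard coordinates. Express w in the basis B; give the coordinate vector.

<-4, 2>

Write w = c_1 f1 + c_2 f2 and solve for the c_i.
System: 0c_1 + 3c_2 = 6, -3c_1 + 3c_2 = 18; solving gives c_1 = -4, c_2 = 2.
Check: -4f1 + 2f2 = <6, 18>.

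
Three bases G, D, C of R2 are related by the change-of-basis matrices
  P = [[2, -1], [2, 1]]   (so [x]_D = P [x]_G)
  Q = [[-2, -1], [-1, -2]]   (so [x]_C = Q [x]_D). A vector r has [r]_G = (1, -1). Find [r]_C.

First [r]_D = P [r]_G = (3, 1).
Then [r]_C = Q [r]_D = (-7, -5).

(-7, -5)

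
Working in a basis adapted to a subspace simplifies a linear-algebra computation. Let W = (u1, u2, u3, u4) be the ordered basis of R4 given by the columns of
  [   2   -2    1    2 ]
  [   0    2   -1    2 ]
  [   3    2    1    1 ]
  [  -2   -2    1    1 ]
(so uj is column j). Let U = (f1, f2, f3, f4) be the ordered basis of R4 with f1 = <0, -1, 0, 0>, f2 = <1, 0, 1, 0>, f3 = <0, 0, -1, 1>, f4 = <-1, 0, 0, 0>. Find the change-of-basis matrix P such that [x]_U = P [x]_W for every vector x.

[[0, -2, 1, -2], [1, 0, 2, 2], [-2, -2, 1, 1], [-1, 2, 1, 0]]

Let M have columns uj and N have columns fj. Then for every x, N [x]_U = x = M [x]_W, so P = N^(-1) M.
Since det N = -1, N^(-1) has integer entries; multiplying gives P = [[0, -2, 1, -2], [1, 0, 2, 2], [-2, -2, 1, 1], [-1, 2, 1, 0]].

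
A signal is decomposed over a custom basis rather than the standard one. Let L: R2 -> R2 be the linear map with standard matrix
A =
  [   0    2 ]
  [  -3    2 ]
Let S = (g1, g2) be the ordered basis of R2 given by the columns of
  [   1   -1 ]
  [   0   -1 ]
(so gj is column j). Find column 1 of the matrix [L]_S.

<3, 3>

Compute L(g1) = A g1 = <0, -3> in standard coordinates.
Then write this in S-coordinates: solve for y in y_1 g1 + y_2 g2 = <0, -3>.
This gives y = <3, 3>, which is column 1 of [L]_S.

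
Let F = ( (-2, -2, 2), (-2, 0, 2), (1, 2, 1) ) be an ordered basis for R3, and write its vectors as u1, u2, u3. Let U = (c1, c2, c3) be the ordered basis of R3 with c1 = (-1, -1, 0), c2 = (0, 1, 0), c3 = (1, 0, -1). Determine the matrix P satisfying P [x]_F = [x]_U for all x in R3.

[[0, 0, -2], [-2, 0, 0], [-2, -2, -1]]

Let M have columns uj and N have columns cj. Then for every x, N [x]_U = x = M [x]_F, so P = N^(-1) M.
Since det N = 1, N^(-1) has integer entries; multiplying gives P = [[0, 0, -2], [-2, 0, 0], [-2, -2, -1]].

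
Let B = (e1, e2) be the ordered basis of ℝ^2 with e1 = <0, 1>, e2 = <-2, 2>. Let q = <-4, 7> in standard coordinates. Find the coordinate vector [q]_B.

Write q = c_1 e1 + c_2 e2 and solve for the c_i.
System: 0c_1 - 2c_2 = -4, c_1 + 2c_2 = 7; solving gives c_1 = 3, c_2 = 2.
Check: 3e1 + 2e2 = <-4, 7>.

<3, 2>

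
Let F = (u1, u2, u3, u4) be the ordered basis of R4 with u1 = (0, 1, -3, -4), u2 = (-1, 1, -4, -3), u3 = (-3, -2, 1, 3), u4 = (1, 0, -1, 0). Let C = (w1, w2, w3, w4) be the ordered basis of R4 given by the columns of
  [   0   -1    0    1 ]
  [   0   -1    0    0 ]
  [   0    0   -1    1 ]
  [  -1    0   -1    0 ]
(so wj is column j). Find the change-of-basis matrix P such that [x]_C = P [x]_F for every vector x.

Take x = uj: its F-coordinates are the j-th standard unit vector, so P e_j — column j of P — equals [uj]_C.
u1 = 2w1 - w2 + 2w3 - w4, giving column 1 = (2, -1, 2, -1); repeating for each j gives P = [[2, 1, -1, -2], [-1, -1, 2, 0], [2, 2, -2, 2], [-1, -2, -1, 1]].

[[2, 1, -1, -2], [-1, -1, 2, 0], [2, 2, -2, 2], [-1, -2, -1, 1]]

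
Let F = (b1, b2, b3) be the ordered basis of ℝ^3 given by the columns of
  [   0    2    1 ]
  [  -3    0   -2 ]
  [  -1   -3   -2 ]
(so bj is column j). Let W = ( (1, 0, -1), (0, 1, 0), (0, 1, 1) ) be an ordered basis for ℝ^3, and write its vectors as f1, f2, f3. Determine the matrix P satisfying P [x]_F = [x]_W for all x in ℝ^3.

Let M have columns bj and N have columns fj. Then for every x, N [x]_W = x = M [x]_F, so P = N^(-1) M.
Since det N = 1, N^(-1) has integer entries; multiplying gives P = [[0, 2, 1], [-2, 1, -1], [-1, -1, -1]].

[[0, 2, 1], [-2, 1, -1], [-1, -1, -1]]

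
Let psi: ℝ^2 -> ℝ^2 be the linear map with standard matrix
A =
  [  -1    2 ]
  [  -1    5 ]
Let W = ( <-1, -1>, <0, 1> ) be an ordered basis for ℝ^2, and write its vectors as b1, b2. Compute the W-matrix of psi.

The j-th column of [psi]_W is [psi(bj)]_W.
psi(b1) = A b1 = <-1, -4> = b1 - 3b2, so column 1 is <1, -3>.
Repeating for b2 and assembling the columns gives [[1, -2], [-3, 3]].

[[1, -2], [-3, 3]]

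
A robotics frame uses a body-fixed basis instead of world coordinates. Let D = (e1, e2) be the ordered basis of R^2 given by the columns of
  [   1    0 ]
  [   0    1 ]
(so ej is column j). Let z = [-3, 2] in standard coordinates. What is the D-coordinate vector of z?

Write z = c_1 e1 + c_2 e2 and solve for the c_i.
System: c_1 + 0c_2 = -3, 0c_1 + c_2 = 2; solving gives c_1 = -3, c_2 = 2.
Check: -3e1 + 2e2 = [-3, 2].

[-3, 2]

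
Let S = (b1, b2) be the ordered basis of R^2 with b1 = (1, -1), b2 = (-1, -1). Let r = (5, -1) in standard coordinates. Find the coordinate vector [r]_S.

Write r = c_1 b1 + c_2 b2 and solve for the c_i.
System: c_1 - c_2 = 5, -c_1 - c_2 = -1; solving gives c_1 = 3, c_2 = -2.
Check: 3b1 - 2b2 = (5, -1).

(3, -2)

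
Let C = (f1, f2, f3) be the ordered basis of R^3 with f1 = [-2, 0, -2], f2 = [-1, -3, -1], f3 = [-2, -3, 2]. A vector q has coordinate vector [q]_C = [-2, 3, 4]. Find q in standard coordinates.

[-7, -21, 9]

By definition q = -2f1 + 3f2 + 4f3.
Summing componentwise gives [-7, -21, 9].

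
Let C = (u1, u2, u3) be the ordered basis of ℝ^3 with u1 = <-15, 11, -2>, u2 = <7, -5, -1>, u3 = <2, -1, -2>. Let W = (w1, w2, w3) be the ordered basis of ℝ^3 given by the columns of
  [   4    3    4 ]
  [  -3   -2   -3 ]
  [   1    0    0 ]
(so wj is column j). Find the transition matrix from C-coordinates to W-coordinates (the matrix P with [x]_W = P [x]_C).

Take x = uj: its C-coordinates are the j-th standard unit vector, so P e_j — column j of P — equals [uj]_W.
u1 = -2w1 - w2 - w3, giving column 1 = <-2, -1, -1>; repeating for each j gives P = [[-2, -1, -2], [-1, 1, 2], [-1, 2, 1]].

[[-2, -1, -2], [-1, 1, 2], [-1, 2, 1]]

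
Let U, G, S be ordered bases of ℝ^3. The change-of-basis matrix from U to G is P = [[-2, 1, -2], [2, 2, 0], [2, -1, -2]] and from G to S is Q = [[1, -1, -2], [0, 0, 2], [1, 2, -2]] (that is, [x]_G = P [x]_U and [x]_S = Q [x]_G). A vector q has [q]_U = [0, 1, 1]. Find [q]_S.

Composing the changes, [q]_S = Q P [q]_U.
Q P = [[-8, 1, 2], [4, -2, -4], [-2, 7, 2]]; applying this to [0, 1, 1] gives [3, -6, 9].

[3, -6, 9]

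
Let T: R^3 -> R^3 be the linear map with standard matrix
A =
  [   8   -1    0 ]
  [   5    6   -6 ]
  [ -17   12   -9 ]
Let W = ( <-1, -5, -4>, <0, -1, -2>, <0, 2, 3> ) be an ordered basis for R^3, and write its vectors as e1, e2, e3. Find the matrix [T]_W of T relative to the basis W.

The j-th column of [T]_W is [T(ej)]_W.
T(e1) = A e1 = <-3, -11, -7> = 3e1 + 2e2 + 3e3, so column 1 is <3, 2, 3>.
Repeating for e2, e3 and assembling the columns gives [[3, -1, 2], [2, -1, 2], [3, 0, 3]].

[[3, -1, 2], [2, -1, 2], [3, 0, 3]]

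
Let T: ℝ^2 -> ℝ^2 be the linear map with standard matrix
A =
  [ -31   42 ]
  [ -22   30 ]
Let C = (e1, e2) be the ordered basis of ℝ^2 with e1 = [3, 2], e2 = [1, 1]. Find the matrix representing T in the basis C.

[[-3, 3], [0, 2]]

The j-th column of [T]_C is [T(ej)]_C.
T(e1) = A e1 = [-9, -6] = -3e1 + 0·e2, so column 1 is [-3, 0].
Repeating for e2 and assembling the columns gives [[-3, 3], [0, 2]].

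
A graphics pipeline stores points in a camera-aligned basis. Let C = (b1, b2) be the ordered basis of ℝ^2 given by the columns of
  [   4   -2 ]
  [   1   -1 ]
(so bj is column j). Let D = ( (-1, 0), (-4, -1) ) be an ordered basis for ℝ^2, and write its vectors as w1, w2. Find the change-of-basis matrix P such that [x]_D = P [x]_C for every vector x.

[[0, -2], [-1, 1]]

Let M have columns bj and N have columns wj. Then for every x, N [x]_D = x = M [x]_C, so P = N^(-1) M.
Since det N = 1, N^(-1) has integer entries; multiplying gives P = [[0, -2], [-1, 1]].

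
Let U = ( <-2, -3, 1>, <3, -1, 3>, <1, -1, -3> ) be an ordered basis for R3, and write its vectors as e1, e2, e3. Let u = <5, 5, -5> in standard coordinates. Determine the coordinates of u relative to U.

We seek scalars with c_1 e1 + ... + c_3 e3 = u; equivalently solve M c = u where the columns of M are e1, ..., e3.
Row-reducing the augmented matrix [M | u] gives c = (-2, 0, 1).
Check: -2e1 + 0·e2 + e3 = <5, 5, -5>.

<-2, 0, 1>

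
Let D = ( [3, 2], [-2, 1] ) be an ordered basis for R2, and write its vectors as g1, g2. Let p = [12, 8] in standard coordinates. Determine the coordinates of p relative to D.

[p]_D is the unique c with M c = p, where M has columns g1, g2.
System: 3c_1 - 2c_2 = 12, 2c_1 + c_2 = 8; solving gives c_1 = 4, c_2 = 0.
Check: 4g1 + 0·g2 = [12, 8].

[4, 0]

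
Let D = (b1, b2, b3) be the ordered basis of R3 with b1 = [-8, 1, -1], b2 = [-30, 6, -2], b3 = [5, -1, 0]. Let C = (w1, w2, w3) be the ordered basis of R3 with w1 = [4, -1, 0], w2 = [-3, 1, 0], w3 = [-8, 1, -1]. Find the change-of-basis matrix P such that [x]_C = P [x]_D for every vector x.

Take x = bj: its D-coordinates are the j-th standard unit vector, so P e_j — column j of P — equals [bj]_C.
b1 = 0·w1 + 0·w2 + w3, giving column 1 = [0, 0, 1]; repeating for each j gives P = [[0, -2, 2], [0, 2, 1], [1, 2, 0]].

[[0, -2, 2], [0, 2, 1], [1, 2, 0]]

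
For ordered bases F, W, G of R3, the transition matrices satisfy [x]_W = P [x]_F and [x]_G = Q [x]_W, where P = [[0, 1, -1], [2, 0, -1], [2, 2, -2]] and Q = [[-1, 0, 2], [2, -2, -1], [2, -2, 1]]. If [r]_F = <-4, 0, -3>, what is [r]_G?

Composing the changes, [r]_G = Q P [r]_F.
Q P = [[4, 3, -3], [-6, 0, 2], [-2, 4, -2]]; applying this to <-4, 0, -3> gives <-7, 18, 14>.

<-7, 18, 14>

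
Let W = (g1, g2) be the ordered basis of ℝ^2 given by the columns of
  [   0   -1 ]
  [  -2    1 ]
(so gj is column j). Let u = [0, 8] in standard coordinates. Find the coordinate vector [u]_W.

[-4, 0]

We seek scalars with c_1 g1 + c_2 g2 = u; equivalently solve M c = u where the columns of M are g1, g2.
System: 0c_1 - c_2 = 0, -2c_1 + c_2 = 8; solving gives c_1 = -4, c_2 = 0.
Check: -4g1 + 0·g2 = [0, 8].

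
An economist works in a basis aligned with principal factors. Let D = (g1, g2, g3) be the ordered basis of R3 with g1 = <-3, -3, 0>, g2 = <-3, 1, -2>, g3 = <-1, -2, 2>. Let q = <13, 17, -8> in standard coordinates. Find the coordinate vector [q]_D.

<-3, 0, -4>

Write q = c_1 g1 + ... + c_3 g3 and solve for the c_i.
Row-reducing the augmented matrix [M | q] gives c = (-3, 0, -4).
Check: -3g1 + 0·g2 - 4g3 = <13, 17, -8>.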